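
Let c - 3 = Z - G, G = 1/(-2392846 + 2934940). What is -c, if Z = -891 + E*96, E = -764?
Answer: 40240721809/542094 ≈ 74232.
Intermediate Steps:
Z = -74235 (Z = -891 - 764*96 = -891 - 73344 = -74235)
G = 1/542094 ≈ 1.8447e-6
c = -40240721809/542094 (c = 3 + (-74235 - 1*1/542094) = 3 + (-74235 - 1/542094) = 3 - 40242348091/542094 = -40240721809/542094 ≈ -74232.)
-c = -1*(-40240721809/542094) = 40240721809/542094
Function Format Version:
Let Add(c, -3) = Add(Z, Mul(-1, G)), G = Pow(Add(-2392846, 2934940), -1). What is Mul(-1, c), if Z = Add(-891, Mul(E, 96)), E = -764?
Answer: Rational(40240721809, 542094) ≈ 74232.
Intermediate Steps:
Z = -74235 (Z = Add(-891, Mul(-764, 96)) = Add(-891, -73344) = -74235)
G = Rational(1, 542094) (G = Pow(542094, -1) = Rational(1, 542094) ≈ 1.8447e-6)
c = Rational(-40240721809, 542094) (c = Add(3, Add(-74235, Mul(-1, Rational(1, 542094)))) = Add(3, Add(-74235, Rational(-1, 542094))) = Add(3, Rational(-40242348091, 542094)) = Rational(-40240721809, 542094) ≈ -74232.)
Mul(-1, c) = Mul(-1, Rational(-40240721809, 542094)) = Rational(40240721809, 542094)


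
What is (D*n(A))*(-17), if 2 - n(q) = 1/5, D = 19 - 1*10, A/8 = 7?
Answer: -1377/5 ≈ -275.40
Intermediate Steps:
A = 56 (A = 8*7 = 56)
D = 9 (D = 19 - 10 = 9)
n(q) = 9/5 (n(q) = 2 - 1/5 = 2 - 1*⅕ = 2 - ⅕ = 9/5)
(D*n(A))*(-17) = (9*(9/5))*(-17) = (81/5)*(-17) = -1377/5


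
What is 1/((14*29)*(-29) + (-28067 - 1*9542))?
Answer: -1/49383 ≈ -2.0250e-5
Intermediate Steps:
1/((14*29)*(-29) + (-28067 - 1*9542)) = 1/(406*(-29) + (-28067 - 9542)) = 1/(-11774 - 37609) = 1/(-49383) = -1/49383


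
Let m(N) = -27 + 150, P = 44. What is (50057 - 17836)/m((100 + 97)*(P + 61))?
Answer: 32221/123 ≈ 261.96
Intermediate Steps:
m(N) = 123
(50057 - 17836)/m((100 + 97)*(P + 61)) = (50057 - 17836)/123 = 32221*(1/123) = 32221/123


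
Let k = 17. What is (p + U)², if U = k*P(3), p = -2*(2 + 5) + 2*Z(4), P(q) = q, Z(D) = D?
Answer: 2025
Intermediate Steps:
p = -6 (p = -2*(2 + 5) + 2*4 = -2*7 + 8 = -14 + 8 = -6)
U = 51 (U = 17*3 = 51)
(p + U)² = (-6 + 51)² = 45² = 2025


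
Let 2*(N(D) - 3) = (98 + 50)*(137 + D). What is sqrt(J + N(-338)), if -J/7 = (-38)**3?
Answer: sqrt(369233) ≈ 607.65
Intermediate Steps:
J = 384104 (J = -7*(-38)**3 = -7*(-54872) = 384104)
N(D) = 10141 + 74*D (N(D) = 3 + ((98 + 50)*(137 + D))/2 = 3 + (148*(137 + D))/2 = 3 + (20276 + 148*D)/2 = 3 + (10138 + 74*D) = 10141 + 74*D)
sqrt(J + N(-338)) = sqrt(384104 + (10141 + 74*(-338))) = sqrt(384104 + (10141 - 25012)) = sqrt(384104 - 14871) = sqrt(369233)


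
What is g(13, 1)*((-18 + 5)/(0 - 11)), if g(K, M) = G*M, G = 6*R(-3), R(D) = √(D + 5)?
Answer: 78*√2/11 ≈ 10.028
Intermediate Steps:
R(D) = √(5 + D)
G = 6*√2 (G = 6*√(5 - 3) = 6*√2 ≈ 8.4853)
g(K, M) = 6*M*√2 (g(K, M) = (6*√2)*M = 6*M*√2)
g(13, 1)*((-18 + 5)/(0 - 11)) = (6*1*√2)*((-18 + 5)/(0 - 11)) = (6*√2)*(-13/(-11)) = (6*√2)*(-13*(-1/11)) = (6*√2)*(13/11) = 78*√2/11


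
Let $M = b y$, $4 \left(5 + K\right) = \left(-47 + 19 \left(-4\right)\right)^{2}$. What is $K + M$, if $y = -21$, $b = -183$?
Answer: $\frac{30481}{4} \approx 7620.3$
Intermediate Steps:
$K = \frac{15109}{4}$ ($K = -5 + \frac{\left(-47 + 19 \left(-4\right)\right)^{2}}{4} = -5 + \frac{\left(-47 - 76\right)^{2}}{4} = -5 + \frac{\left(-123\right)^{2}}{4} = -5 + \frac{1}{4} \cdot 15129 = -5 + \frac{15129}{4} = \frac{15109}{4} \approx 3777.3$)
$M = 3843$ ($M = \left(-183\right) \left(-21\right) = 3843$)
$K + M = \frac{15109}{4} + 3843 = \frac{30481}{4}$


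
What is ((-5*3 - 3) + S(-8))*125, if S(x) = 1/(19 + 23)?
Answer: -94375/42 ≈ -2247.0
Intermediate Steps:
S(x) = 1/42
((-5*3 - 3) + S(-8))*125 = ((-5*3 - 3) + 1/42)*125 = ((-15 - 3) + 1/42)*125 = (-18 + 1/42)*125 = -755/42*125 = -94375/42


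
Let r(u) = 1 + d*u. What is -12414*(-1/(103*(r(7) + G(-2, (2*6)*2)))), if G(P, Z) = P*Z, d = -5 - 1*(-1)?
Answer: -4138/2575 ≈ -1.6070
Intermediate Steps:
d = -4 (d = -5 + 1 = -4)
r(u) = 1 - 4*u
-12414*(-1/(103*(r(7) + G(-2, (2*6)*2)))) = -12414*(-1/(103*((1 - 4*7) - 2*2*6*2))) = -12414*(-1/(103*((1 - 28) - 24*2))) = -12414*(-1/(103*(-27 - 2*24))) = -12414*(-1/(103*(-27 - 48))) = -12414/((-103*(-75))) = -12414/7725 = -12414*1/7725 = -4138/2575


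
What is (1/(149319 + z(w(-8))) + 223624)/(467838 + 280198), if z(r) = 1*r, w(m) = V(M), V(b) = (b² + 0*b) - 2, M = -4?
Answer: 33394442793/111706459988 ≈ 0.29895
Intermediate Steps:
V(b) = -2 + b² (V(b) = (b² + 0) - 2 = b² - 2 = -2 + b²)
w(m) = 14 (w(m) = -2 + (-4)² = -2 + 16 = 14)
z(r) = r
(1/(149319 + z(w(-8))) + 223624)/(467838 + 280198) = (1/(149319 + 14) + 223624)/(467838 + 280198) = (1/149333 + 223624)/748036 = (1/149333 + 223624)*(1/748036) = (33394442793/149333)*(1/748036) = 33394442793/111706459988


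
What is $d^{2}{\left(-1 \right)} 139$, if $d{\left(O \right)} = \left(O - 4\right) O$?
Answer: $3475$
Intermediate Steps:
$d{\left(O \right)} = O \left(-4 + O\right)$ ($d{\left(O \right)} = \left(-4 + O\right) O = O \left(-4 + O\right)$)
$d^{2}{\left(-1 \right)} 139 = \left(- (-4 - 1)\right)^{2} \cdot 139 = \left(\left(-1\right) \left(-5\right)\right)^{2} \cdot 139 = 5^{2} \cdot 139 = 25 \cdot 139 = 3475$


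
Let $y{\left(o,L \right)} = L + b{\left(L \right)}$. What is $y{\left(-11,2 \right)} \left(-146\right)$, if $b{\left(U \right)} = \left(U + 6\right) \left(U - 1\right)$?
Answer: $-1460$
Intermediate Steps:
$b{\left(U \right)} = \left(-1 + U\right) \left(6 + U\right)$ ($b{\left(U \right)} = \left(6 + U\right) \left(-1 + U\right) = \left(-1 + U\right) \left(6 + U\right)$)
$y{\left(o,L \right)} = -6 + L^{2} + 6 L$ ($y{\left(o,L \right)} = L + \left(-6 + L^{2} + 5 L\right) = -6 + L^{2} + 6 L$)
$y{\left(-11,2 \right)} \left(-146\right) = \left(-6 + 2^{2} + 6 \cdot 2\right) \left(-146\right) = \left(-6 + 4 + 12\right) \left(-146\right) = 10 \left(-146\right) = -1460$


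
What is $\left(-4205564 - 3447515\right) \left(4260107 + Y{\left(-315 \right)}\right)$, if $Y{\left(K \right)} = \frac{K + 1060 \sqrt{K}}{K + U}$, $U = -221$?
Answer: $- \frac{17475175795546693}{536} + \frac{6084197805 i \sqrt{35}}{134} \approx -3.2603 \cdot 10^{13} + 2.6862 \cdot 10^{8} i$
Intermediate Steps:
$Y{\left(K \right)} = \frac{K + 1060 \sqrt{K}}{-221 + K}$ ($Y{\left(K \right)} = \frac{K + 1060 \sqrt{K}}{K - 221} = \frac{K + 1060 \sqrt{K}}{-221 + K}$)
$\left(-4205564 - 3447515\right) \left(4260107 + Y{\left(-315 \right)}\right) = \left(-4205564 - 3447515\right) \left(4260107 + \frac{-315 + 1060 \sqrt{-315}}{-221 - 315}\right) = - 7653079 \left(4260107 + \frac{-315 + 1060 \cdot 3 i \sqrt{35}}{-536}\right) = - 7653079 \left(4260107 - \frac{-315 + 3180 i \sqrt{35}}{536}\right) = - 7653079 \left(4260107 + \left(\frac{315}{536} - \frac{795 i \sqrt{35}}{134}\right)\right) = - 7653079 \left(\frac{2283417667}{536} - \frac{795 i \sqrt{35}}{134}\right) = - \frac{17475175795546693}{536} + \frac{6084197805 i \sqrt{35}}{134}$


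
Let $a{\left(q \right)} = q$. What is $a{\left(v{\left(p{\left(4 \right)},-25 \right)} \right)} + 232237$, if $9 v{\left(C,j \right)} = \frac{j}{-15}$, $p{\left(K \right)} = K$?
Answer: $\frac{6270404}{27} \approx 2.3224 \cdot 10^{5}$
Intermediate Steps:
$v{\left(C,j \right)} = - \frac{j}{135}$ ($v{\left(C,j \right)} = \frac{j \frac{1}{-15}}{9} = \frac{j \left(- \frac{1}{15}\right)}{9} = \frac{\left(- \frac{1}{15}\right) j}{9} = - \frac{j}{135}$)
$a{\left(v{\left(p{\left(4 \right)},-25 \right)} \right)} + 232237 = \left(- \frac{1}{135}\right) \left(-25\right) + 232237 = \frac{5}{27} + 232237 = \frac{6270404}{27}$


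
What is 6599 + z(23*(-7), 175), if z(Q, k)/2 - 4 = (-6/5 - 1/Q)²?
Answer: 4283348217/648025 ≈ 6609.9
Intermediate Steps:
z(Q, k) = 8 + 2*(-6/5 - 1/Q)²
6599 + z(23*(-7), 175) = 6599 + (272/25 + 2/(23*(-7))² + 24/(5*((23*(-7))))) = 6599 + (272/25 + 2/(-161)² + (24/5)/(-161)) = 6599 + (272/25 + 2*(1/25921) + (24/5)*(-1/161)) = 6599 + (272/25 + 2/25921 - 24/805) = 6599 + 7031242/648025 = 4283348217/648025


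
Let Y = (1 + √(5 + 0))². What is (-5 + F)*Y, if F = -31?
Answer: -216 - 72*√5 ≈ -377.00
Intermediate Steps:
Y = (1 + √5)² ≈ 10.472
(-5 + F)*Y = (-5 - 31)*(1 + √5)² = -36*(1 + √5)²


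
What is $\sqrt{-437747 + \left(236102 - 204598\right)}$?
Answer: $i \sqrt{406243} \approx 637.37 i$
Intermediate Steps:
$\sqrt{-437747 + \left(236102 - 204598\right)} = \sqrt{-437747 + 31504} = \sqrt{-406243} = i \sqrt{406243}$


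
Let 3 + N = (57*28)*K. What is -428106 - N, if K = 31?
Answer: -477579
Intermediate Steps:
N = 49473 (N = -3 + (57*28)*31 = -3 + 1596*31 = -3 + 49476 = 49473)
-428106 - N = -428106 - 1*49473 = -428106 - 49473 = -477579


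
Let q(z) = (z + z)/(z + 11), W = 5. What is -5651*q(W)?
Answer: -28255/8 ≈ -3531.9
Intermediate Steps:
q(z) = 2*z/(11 + z) (q(z) = (2*z)/(11 + z) = 2*z/(11 + z))
-5651*q(W) = -11302*5/(11 + 5) = -11302*5/16 = -5651*5/8 = -28255/8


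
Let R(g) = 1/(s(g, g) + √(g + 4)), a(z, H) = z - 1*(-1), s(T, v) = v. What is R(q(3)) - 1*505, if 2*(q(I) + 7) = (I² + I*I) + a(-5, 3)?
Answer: -1009/2 ≈ -504.50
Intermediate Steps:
a(z, H) = 1 + z (a(z, H) = z + 1 = 1 + z)
q(I) = -9 + I² (q(I) = -7 + ((I² + I*I) + (1 - 5))/2 = -7 + ((I² + I²) - 4)/2 = -7 + (2*I² - 4)/2 = -7 + (-4 + 2*I²)/2 = -7 + (-2 + I²) = -9 + I²)
R(g) = 1/(g + √(4 + g)) (R(g) = 1/(g + √(g + 4)) = 1/(g + √(4 + g)))
R(q(3)) - 1*505 = 1/((-9 + 3²) + √(4 + (-9 + 3²))) - 1*505 = 1/((-9 + 9) + √(4 + (-9 + 9))) - 505 = 1/(0 + √(4 + 0)) - 505 = 1/(0 + √4) - 505 = 1/(0 + 2) - 505 = 1/2 - 505 = ½ - 505 = -1009/2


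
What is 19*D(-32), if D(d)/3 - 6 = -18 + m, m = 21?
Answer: 513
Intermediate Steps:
D(d) = 27 (D(d) = 18 + 3*(-18 + 21) = 18 + 3*3 = 18 + 9 = 27)
19*D(-32) = 19*27 = 513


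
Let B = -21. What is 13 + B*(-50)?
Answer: 1063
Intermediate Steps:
13 + B*(-50) = 13 - 21*(-50) = 13 + 1050 = 1063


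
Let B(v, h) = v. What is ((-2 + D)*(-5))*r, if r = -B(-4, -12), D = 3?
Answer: -20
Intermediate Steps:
r = 4 (r = -1*(-4) = 4)
((-2 + D)*(-5))*r = ((-2 + 3)*(-5))*4 = (1*(-5))*4 = -5*4 = -20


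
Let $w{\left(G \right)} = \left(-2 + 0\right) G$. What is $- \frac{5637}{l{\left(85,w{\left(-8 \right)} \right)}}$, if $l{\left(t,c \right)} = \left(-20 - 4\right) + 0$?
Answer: $\frac{1879}{8} \approx 234.88$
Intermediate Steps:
$w{\left(G \right)} = - 2 G$
$l{\left(t,c \right)} = -24$ ($l{\left(t,c \right)} = \left(-20 - 4\right) + 0 = -24 + 0 = -24$)
$- \frac{5637}{l{\left(85,w{\left(-8 \right)} \right)}} = - \frac{5637}{-24} = \left(-5637\right) \left(- \frac{1}{24}\right) = \frac{1879}{8}$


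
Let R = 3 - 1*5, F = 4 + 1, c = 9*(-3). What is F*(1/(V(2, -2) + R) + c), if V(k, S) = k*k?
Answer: -265/2 ≈ -132.50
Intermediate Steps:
c = -27
V(k, S) = k**2
F = 5
R = -2 (R = 3 - 5 = -2)
F*(1/(V(2, -2) + R) + c) = 5*(1/(2**2 - 2) - 27) = 5*(1/(4 - 2) - 27) = 5*(1/2 - 27) = 5*(-53/2) = -265/2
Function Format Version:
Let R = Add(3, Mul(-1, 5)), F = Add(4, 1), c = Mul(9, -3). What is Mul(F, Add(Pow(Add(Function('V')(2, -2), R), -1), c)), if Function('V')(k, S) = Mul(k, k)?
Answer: Rational(-265, 2) ≈ -132.50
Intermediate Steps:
c = -27
Function('V')(k, S) = Pow(k, 2)
F = 5
R = -2 (R = Add(3, -5) = -2)
Mul(F, Add(Pow(Add(Function('V')(2, -2), R), -1), c)) = Mul(5, Add(Pow(Add(Pow(2, 2), -2), -1), -27)) = Mul(5, Add(Pow(Add(4, -2), -1), -27)) = Mul(5, Add(Pow(2, -1), -27)) = Mul(5, Add(Rational(1, 2), -27)) = Mul(5, Rational(-53, 2)) = Rational(-265, 2)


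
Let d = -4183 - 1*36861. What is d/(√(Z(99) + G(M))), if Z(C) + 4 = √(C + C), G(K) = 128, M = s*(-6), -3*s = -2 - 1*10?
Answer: -41044/√(124 + 3*√22) ≈ -3493.0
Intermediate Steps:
s = 4 (s = -(-2 - 1*10)/3 = -(-2 - 10)/3 = -⅓*(-12) = 4)
M = -24 (M = 4*(-6) = -24)
d = -41044 (d = -4183 - 36861 = -41044)
Z(C) = -4 + √2*√C (Z(C) = -4 + √(C + C) = -4 + √(2*C) = -4 + √2*√C)
d/(√(Z(99) + G(M))) = -41044/√((-4 + √2*√99) + 128) = -41044/√((-4 + √2*(3*√11)) + 128) = -41044/√((-4 + 3*√22) + 128) = -41044/√(124 + 3*√22)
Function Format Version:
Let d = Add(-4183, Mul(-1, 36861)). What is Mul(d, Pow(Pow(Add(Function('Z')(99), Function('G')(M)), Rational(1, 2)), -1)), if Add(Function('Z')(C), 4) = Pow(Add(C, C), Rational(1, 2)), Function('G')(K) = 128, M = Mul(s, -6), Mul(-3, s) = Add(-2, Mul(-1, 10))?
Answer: Mul(-41044, Pow(Add(124, Mul(3, Pow(22, Rational(1, 2)))), Rational(-1, 2))) ≈ -3493.0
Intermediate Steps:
s = 4 (s = Mul(Rational(-1, 3), Add(-2, Mul(-1, 10))) = Mul(Rational(-1, 3), Add(-2, -10)) = Mul(Rational(-1, 3), -12) = 4)
M = -24 (M = Mul(4, -6) = -24)
d = -41044 (d = Add(-4183, -36861) = -41044)
Function('Z')(C) = Add(-4, Mul(Pow(2, Rational(1, 2)), Pow(C, Rational(1, 2)))) (Function('Z')(C) = Add(-4, Pow(Add(C, C), Rational(1, 2))) = Add(-4, Pow(Mul(2, C), Rational(1, 2))) = Add(-4, Mul(Pow(2, Rational(1, 2)), Pow(C, Rational(1, 2)))))
Mul(d, Pow(Pow(Add(Function('Z')(99), Function('G')(M)), Rational(1, 2)), -1)) = Mul(-41044, Pow(Pow(Add(Add(-4, Mul(Pow(2, Rational(1, 2)), Pow(99, Rational(1, 2)))), 128), Rational(1, 2)), -1)) = Mul(-41044, Pow(Pow(Add(Add(-4, Mul(Pow(2, Rational(1, 2)), Mul(3, Pow(11, Rational(1, 2))))), 128), Rational(1, 2)), -1)) = Mul(-41044, Pow(Pow(Add(Add(-4, Mul(3, Pow(22, Rational(1, 2)))), 128), Rational(1, 2)), -1)) = Mul(-41044, Pow(Pow(Add(124, Mul(3, Pow(22, Rational(1, 2)))), Rational(1, 2)), -1)) = Mul(-41044, Pow(Add(124, Mul(3, Pow(22, Rational(1, 2)))), Rational(-1, 2)))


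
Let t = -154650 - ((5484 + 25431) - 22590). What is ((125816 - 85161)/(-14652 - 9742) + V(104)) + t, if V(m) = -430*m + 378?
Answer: -5057331553/24394 ≈ -2.0732e+5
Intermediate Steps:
V(m) = 378 - 430*m
t = -162975 (t = -154650 - (30915 - 22590) = -154650 - 1*8325 = -154650 - 8325 = -162975)
((125816 - 85161)/(-14652 - 9742) + V(104)) + t = ((125816 - 85161)/(-14652 - 9742) + (378 - 430*104)) - 162975 = (40655/(-24394) + (378 - 44720)) - 162975 = (40655*(-1/24394) - 44342) - 162975 = (-40655/24394 - 44342) - 162975 = -1081719403/24394 - 162975 = -5057331553/24394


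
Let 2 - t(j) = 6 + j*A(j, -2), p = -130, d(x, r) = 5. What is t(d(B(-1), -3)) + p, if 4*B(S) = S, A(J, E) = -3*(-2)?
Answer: -164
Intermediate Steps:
A(J, E) = 6
B(S) = S/4
t(j) = -4 - 6*j (t(j) = 2 - (6 + j*6) = 2 - (6 + 6*j) = 2 + (-6 - 6*j) = -4 - 6*j)
t(d(B(-1), -3)) + p = (-4 - 6*5) - 130 = (-4 - 30) - 130 = -34 - 130 = -164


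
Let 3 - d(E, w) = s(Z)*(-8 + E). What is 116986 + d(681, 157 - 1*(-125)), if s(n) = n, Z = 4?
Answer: 114297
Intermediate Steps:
d(E, w) = 35 - 4*E (d(E, w) = 3 - 4*(-8 + E) = 3 - (-32 + 4*E) = 3 + (32 - 4*E) = 35 - 4*E)
116986 + d(681, 157 - 1*(-125)) = 116986 + (35 - 4*681) = 116986 + (35 - 2724) = 116986 - 2689 = 114297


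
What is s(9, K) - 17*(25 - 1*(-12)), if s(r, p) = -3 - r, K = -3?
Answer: -641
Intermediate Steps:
s(9, K) - 17*(25 - 1*(-12)) = (-3 - 1*9) - 17*(25 - 1*(-12)) = (-3 - 9) - 17*(25 + 12) = -12 - 17*37 = -12 - 629 = -641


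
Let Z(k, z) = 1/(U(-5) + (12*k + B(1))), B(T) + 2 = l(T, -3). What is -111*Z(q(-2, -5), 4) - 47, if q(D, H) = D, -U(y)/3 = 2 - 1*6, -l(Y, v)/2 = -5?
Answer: -77/4 ≈ -19.250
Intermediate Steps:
l(Y, v) = 10 (l(Y, v) = -2*(-5) = 10)
B(T) = 8 (B(T) = -2 + 10 = 8)
U(y) = 12 (U(y) = -3*(2 - 1*6) = -3*(2 - 6) = -3*(-4) = 12)
Z(k, z) = 1/(20 + 12*k) (Z(k, z) = 1/(12 + (12*k + 8)) = 1/(12 + (8 + 12*k)) = 1/(20 + 12*k))
-111*Z(q(-2, -5), 4) - 47 = -111/(4*(5 + 3*(-2))) - 47 = -111/(4*(5 - 6)) - 47 = -111/(4*(-1)) - 47 = -111*(-1)/4 - 47 = -111*(-¼) - 47 = 111/4 - 47 = -77/4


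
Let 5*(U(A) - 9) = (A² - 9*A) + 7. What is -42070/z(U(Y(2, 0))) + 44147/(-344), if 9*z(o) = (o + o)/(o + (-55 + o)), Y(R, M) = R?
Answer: 6479035027/6536 ≈ 9.9128e+5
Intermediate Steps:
U(A) = 52/5 - 9*A/5 + A²/5 (U(A) = 9 + ((A² - 9*A) + 7)/5 = 9 + (7 + A² - 9*A)/5 = 9 + (7/5 - 9*A/5 + A²/5) = 52/5 - 9*A/5 + A²/5)
z(o) = 2*o/(9*(-55 + 2*o)) (z(o) = ((o + o)/(o + (-55 + o)))/9 = ((2*o)/(-55 + 2*o))/9 = (2*o/(-55 + 2*o))/9 = 2*o/(9*(-55 + 2*o)))
-42070/z(U(Y(2, 0))) + 44147/(-344) = -42070*9*(-55 + 2*(52/5 - 9/5*2 + (⅕)*2²))/(2*(52/5 - 9/5*2 + (⅕)*2²)) + 44147/(-344) = -42070*9*(-55 + 2*(52/5 - 18/5 + (⅕)*4))/(2*(52/5 - 18/5 + (⅕)*4)) + 44147*(-1/344) = -42070*9*(-55 + 2*(52/5 - 18/5 + ⅘))/(2*(52/5 - 18/5 + ⅘)) - 44147/344 = -42070/((2/9)*(38/5)/(-55 + 2*(38/5))) - 44147/344 = -42070/((2/9)*(38/5)/(-55 + 76/5)) - 44147/344 = -42070/((2/9)*(38/5)/(-199/5)) - 44147/344 = -42070/((2/9)*(38/5)*(-5/199)) - 44147/344 = -42070/(-76/1791) - 44147/344 = -42070*(-1791/76) - 44147/344 = 37673685/38 - 44147/344 = 6479035027/6536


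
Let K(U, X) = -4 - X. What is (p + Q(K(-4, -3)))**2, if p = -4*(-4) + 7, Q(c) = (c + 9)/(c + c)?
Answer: 361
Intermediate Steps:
Q(c) = (9 + c)/(2*c) (Q(c) = (9 + c)/((2*c)) = (9 + c)*(1/(2*c)) = (9 + c)/(2*c))
p = 23 (p = 16 + 7 = 23)
(p + Q(K(-4, -3)))**2 = (23 + (9 + (-4 - 1*(-3)))/(2*(-4 - 1*(-3))))**2 = (23 + (9 + (-4 + 3))/(2*(-4 + 3)))**2 = (23 + (1/2)*(9 - 1)/(-1))**2 = (23 + (1/2)*(-1)*8)**2 = (23 - 4)**2 = 19**2 = 361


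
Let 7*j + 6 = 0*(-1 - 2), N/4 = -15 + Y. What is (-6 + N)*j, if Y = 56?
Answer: -948/7 ≈ -135.43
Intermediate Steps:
N = 164 (N = 4*(-15 + 56) = 4*41 = 164)
j = -6/7 (j = -6/7 + (0*(-1 - 2))/7 = -6/7 + (0*(-3))/7 = -6/7 + (⅐)*0 = -6/7 + 0 = -6/7 ≈ -0.85714)
(-6 + N)*j = (-6 + 164)*(-6/7) = 158*(-6/7) = -948/7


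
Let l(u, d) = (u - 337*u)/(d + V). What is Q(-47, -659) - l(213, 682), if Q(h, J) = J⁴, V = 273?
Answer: 180112987619323/955 ≈ 1.8860e+11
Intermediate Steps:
l(u, d) = -336*u/(273 + d) (l(u, d) = (u - 337*u)/(d + 273) = (-336*u)/(273 + d) = -336*u/(273 + d))
Q(-47, -659) - l(213, 682) = (-659)⁴ - (-336)*213/(273 + 682) = 188599986961 - (-336)*213/955 = 188599986961 - 1*(-71568/955) = 188599986961 + 71568/955 = 180112987619323/955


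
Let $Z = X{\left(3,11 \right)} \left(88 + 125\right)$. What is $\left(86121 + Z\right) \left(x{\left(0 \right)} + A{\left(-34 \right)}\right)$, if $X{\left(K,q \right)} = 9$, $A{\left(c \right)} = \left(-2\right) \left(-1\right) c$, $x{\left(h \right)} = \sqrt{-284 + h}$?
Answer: $-5986584 + 176076 i \sqrt{71} \approx -5.9866 \cdot 10^{6} + 1.4836 \cdot 10^{6} i$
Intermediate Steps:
$A{\left(c \right)} = 2 c$
$Z = 1917$ ($Z = 9 \left(88 + 125\right) = 9 \cdot 213 = 1917$)
$\left(86121 + Z\right) \left(x{\left(0 \right)} + A{\left(-34 \right)}\right) = \left(86121 + 1917\right) \left(\sqrt{-284 + 0} + 2 \left(-34\right)\right) = 88038 \left(\sqrt{-284} - 68\right) = 88038 \left(2 i \sqrt{71} - 68\right) = 88038 \left(-68 + 2 i \sqrt{71}\right) = -5986584 + 176076 i \sqrt{71}$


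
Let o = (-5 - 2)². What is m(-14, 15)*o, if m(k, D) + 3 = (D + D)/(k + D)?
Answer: 1323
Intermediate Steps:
m(k, D) = -3 + 2*D/(D + k) (m(k, D) = -3 + (D + D)/(k + D) = -3 + (2*D)/(D + k) = -3 + 2*D/(D + k))
o = 49 (o = (-7)² = 49)
m(-14, 15)*o = ((-1*15 - 3*(-14))/(15 - 14))*49 = ((-15 + 42)/1)*49 = (1*27)*49 = 27*49 = 1323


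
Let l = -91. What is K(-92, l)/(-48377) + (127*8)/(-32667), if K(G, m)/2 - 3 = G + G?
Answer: -37325578/1580331459 ≈ -0.023619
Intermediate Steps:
K(G, m) = 6 + 4*G (K(G, m) = 6 + 2*(G + G) = 6 + 2*(2*G) = 6 + 4*G)
K(-92, l)/(-48377) + (127*8)/(-32667) = (6 + 4*(-92))/(-48377) + (127*8)/(-32667) = (6 - 368)*(-1/48377) + 1016*(-1/32667) = -362*(-1/48377) - 1016/32667 = 362/48377 - 1016/32667 = -37325578/1580331459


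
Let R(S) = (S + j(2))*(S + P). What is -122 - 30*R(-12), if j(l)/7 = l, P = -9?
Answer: 1138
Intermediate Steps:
j(l) = 7*l
R(S) = (-9 + S)*(14 + S) (R(S) = (S + 7*2)*(S - 9) = (S + 14)*(-9 + S) = (14 + S)*(-9 + S) = (-9 + S)*(14 + S))
-122 - 30*R(-12) = -122 - 30*(-126 + (-12)² + 5*(-12)) = -122 - 30*(-126 + 144 - 60) = -122 - 30*(-42) = -122 + 1260 = 1138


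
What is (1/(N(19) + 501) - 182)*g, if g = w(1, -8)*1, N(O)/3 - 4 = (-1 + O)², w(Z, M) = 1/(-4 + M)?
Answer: 270269/17820 ≈ 15.167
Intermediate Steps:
N(O) = 12 + 3*(-1 + O)²
g = -1/12 (g = 1/(-4 - 8) = 1/(-12) = -1/12*1 = -1/12 ≈ -0.083333)
(1/(N(19) + 501) - 182)*g = (1/((12 + 3*(-1 + 19)²) + 501) - 182)*(-1/12) = (1/((12 + 3*18²) + 501) - 182)*(-1/12) = (1/((12 + 3*324) + 501) - 182)*(-1/12) = (1/((12 + 972) + 501) - 182)*(-1/12) = (1/(984 + 501) - 182)*(-1/12) = (1/1485 - 182)*(-1/12) = -270269/1485*(-1/12) = 270269/17820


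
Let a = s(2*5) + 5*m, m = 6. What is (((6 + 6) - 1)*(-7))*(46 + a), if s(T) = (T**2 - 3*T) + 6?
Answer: -11704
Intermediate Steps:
s(T) = 6 + T**2 - 3*T
a = 106 (a = (6 + (2*5)**2 - 6*5) + 5*6 = (6 + 10**2 - 3*10) + 30 = (6 + 100 - 30) + 30 = 76 + 30 = 106)
(((6 + 6) - 1)*(-7))*(46 + a) = (((6 + 6) - 1)*(-7))*(46 + 106) = ((12 - 1)*(-7))*152 = (11*(-7))*152 = -77*152 = -11704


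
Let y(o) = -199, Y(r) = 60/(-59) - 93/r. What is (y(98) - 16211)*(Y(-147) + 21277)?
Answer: -1009390521360/2891 ≈ -3.4915e+8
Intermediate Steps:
Y(r) = -60/59 - 93/r (Y(r) = 60*(-1/59) - 93/r = -60/59 - 93/r)
(y(98) - 16211)*(Y(-147) + 21277) = (-199 - 16211)*((-60/59 - 93/(-147)) + 21277) = -16410*((-60/59 - 93*(-1/147)) + 21277) = -16410*((-60/59 + 31/49) + 21277) = -16410*(-1111/2891 + 21277) = -16410*61510696/2891 = -1009390521360/2891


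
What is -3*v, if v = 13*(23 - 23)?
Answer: 0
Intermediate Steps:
v = 0 (v = 13*0 = 0)
-3*v = -3*0 = 0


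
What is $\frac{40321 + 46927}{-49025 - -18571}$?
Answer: $- \frac{43624}{15227} \approx -2.8649$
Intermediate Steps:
$\frac{40321 + 46927}{-49025 - -18571} = \frac{87248}{-49025 + \left(-1296 + 19867\right)} = \frac{87248}{-49025 + 18571} = \frac{87248}{-30454} = 87248 \left(- \frac{1}{30454}\right) = - \frac{43624}{15227}$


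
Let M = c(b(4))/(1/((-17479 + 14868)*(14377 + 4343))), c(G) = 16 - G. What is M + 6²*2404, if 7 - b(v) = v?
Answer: -635326416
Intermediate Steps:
b(v) = 7 - v
M = -635412960 (M = (16 - (7 - 1*4))/(1/((-17479 + 14868)*(14377 + 4343))) = (16 - (7 - 4))/(1/(-2611*18720)) = (16 - 1*3)/(1/(-48877920)) = (16 - 3)/(-1/48877920) = 13*(-48877920) = -635412960)
M + 6²*2404 = -635412960 + 6²*2404 = -635412960 + 36*2404 = -635412960 + 86544 = -635326416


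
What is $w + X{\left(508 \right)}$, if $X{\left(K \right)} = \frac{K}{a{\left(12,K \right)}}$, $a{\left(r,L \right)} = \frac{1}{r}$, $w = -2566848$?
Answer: $-2560752$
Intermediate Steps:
$X{\left(K \right)} = 12 K$ ($X{\left(K \right)} = \frac{K}{\frac{1}{12}} = K \frac{1}{\frac{1}{12}} = K 12 = 12 K$)
$w + X{\left(508 \right)} = -2566848 + 12 \cdot 508 = -2566848 + 6096 = -2560752$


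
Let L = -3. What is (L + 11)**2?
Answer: 64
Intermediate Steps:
(L + 11)**2 = (-3 + 11)**2 = 8**2 = 64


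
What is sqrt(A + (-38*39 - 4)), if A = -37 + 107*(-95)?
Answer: 2*I*sqrt(2922) ≈ 108.11*I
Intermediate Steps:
A = -10202 (A = -37 - 10165 = -10202)
sqrt(A + (-38*39 - 4)) = sqrt(-10202 + (-38*39 - 4)) = sqrt(-10202 + (-1482 - 4)) = sqrt(-10202 - 1486) = sqrt(-11688) = 2*I*sqrt(2922)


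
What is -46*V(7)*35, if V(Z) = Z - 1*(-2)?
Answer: -14490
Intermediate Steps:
V(Z) = 2 + Z (V(Z) = Z + 2 = 2 + Z)
-46*V(7)*35 = -46*(2 + 7)*35 = -46*9*35 = -414*35 = -14490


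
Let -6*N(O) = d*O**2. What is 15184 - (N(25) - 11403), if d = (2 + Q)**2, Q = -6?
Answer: 84761/3 ≈ 28254.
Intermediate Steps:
d = 16 (d = (2 - 6)**2 = (-4)**2 = 16)
N(O) = -8*O**2/3
15184 - (N(25) - 11403) = 15184 - (-8/3*25**2 - 11403) = 15184 - (-8/3*625 - 11403) = 15184 - (-5000/3 - 11403) = 15184 - 1*(-39209/3) = 15184 + 39209/3 = 84761/3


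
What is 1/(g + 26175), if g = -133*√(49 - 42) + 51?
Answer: 26226/687679253 + 133*√7/687679253 ≈ 3.8649e-5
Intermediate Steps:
g = 51 - 133*√7 (g = -133*√7 + 51 = 51 - 133*√7 ≈ -300.88)
1/(g + 26175) = 1/((51 - 133*√7) + 26175) = 1/(26226 - 133*√7)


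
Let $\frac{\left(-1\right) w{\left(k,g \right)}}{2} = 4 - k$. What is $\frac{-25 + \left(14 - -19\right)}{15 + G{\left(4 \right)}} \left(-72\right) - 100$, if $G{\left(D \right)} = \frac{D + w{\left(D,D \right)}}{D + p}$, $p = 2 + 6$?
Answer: $- \frac{3164}{23} \approx -137.57$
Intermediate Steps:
$p = 8$
$w{\left(k,g \right)} = -8 + 2 k$ ($w{\left(k,g \right)} = - 2 \left(4 - k\right) = -8 + 2 k$)
$G{\left(D \right)} = \frac{-8 + 3 D}{8 + D}$ ($G{\left(D \right)} = \frac{D + \left(-8 + 2 D\right)}{D + 8} = \frac{-8 + 3 D}{8 + D}$)
$\frac{-25 + \left(14 - -19\right)}{15 + G{\left(4 \right)}} \left(-72\right) - 100 = \frac{-25 + \left(14 - -19\right)}{15 + \frac{-8 + 3 \cdot 4}{8 + 4}} \left(-72\right) - 100 = \frac{-25 + \left(14 + 19\right)}{15 + \frac{-8 + 12}{12}} \left(-72\right) - 100 = \frac{-25 + 33}{15 + \frac{1}{12} \cdot 4} \left(-72\right) - 100 = \frac{8}{15 + \frac{1}{3}} \left(-72\right) - 100 = \frac{8}{\frac{46}{3}} \left(-72\right) - 100 = 8 \cdot \frac{3}{46} \left(-72\right) - 100 = \frac{12}{23} \left(-72\right) - 100 = - \frac{864}{23} - 100 = - \frac{3164}{23}$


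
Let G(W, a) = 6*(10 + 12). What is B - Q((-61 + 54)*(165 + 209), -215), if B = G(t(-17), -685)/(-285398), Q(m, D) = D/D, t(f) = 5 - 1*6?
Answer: -142765/142699 ≈ -1.0005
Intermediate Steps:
t(f) = -1 (t(f) = 5 - 6 = -1)
G(W, a) = 132 (G(W, a) = 6*22 = 132)
Q(m, D) = 1
B = -66/142699 (B = 132/(-285398) = 132*(-1/285398) = -66/142699 ≈ -0.00046251)
B - Q((-61 + 54)*(165 + 209), -215) = -66/142699 - 1*1 = -66/142699 - 1 = -142765/142699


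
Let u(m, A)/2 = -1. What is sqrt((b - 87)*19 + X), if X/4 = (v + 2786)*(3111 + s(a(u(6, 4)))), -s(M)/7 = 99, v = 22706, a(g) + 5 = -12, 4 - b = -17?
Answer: sqrt(246557370) ≈ 15702.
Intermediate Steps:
b = 21 (b = 4 - 1*(-17) = 4 + 17 = 21)
u(m, A) = -2 (u(m, A) = 2*(-1) = -2)
a(g) = -17 (a(g) = -5 - 12 = -17)
s(M) = -693 (s(M) = -7*99 = -693)
X = 246558624 (X = 4*((22706 + 2786)*(3111 - 693)) = 4*(25492*2418) = 4*61639656 = 246558624)
sqrt((b - 87)*19 + X) = sqrt((21 - 87)*19 + 246558624) = sqrt(-66*19 + 246558624) = sqrt(-1254 + 246558624) = sqrt(246557370)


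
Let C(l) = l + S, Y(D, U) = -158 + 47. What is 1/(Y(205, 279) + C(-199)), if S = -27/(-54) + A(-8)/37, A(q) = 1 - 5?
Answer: -74/22911 ≈ -0.0032299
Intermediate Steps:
Y(D, U) = -111
A(q) = -4
S = 29/74 (S = -27/(-54) - 4/37 = -27*(-1/54) - 4*1/37 = ½ - 4/37 = 29/74 ≈ 0.39189)
C(l) = 29/74 + l (C(l) = l + 29/74 = 29/74 + l)
1/(Y(205, 279) + C(-199)) = 1/(-111 + (29/74 - 199)) = 1/(-111 - 14697/74) = 1/(-22911/74) = -74/22911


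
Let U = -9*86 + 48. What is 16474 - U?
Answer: 17200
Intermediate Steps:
U = -726 (U = -774 + 48 = -726)
16474 - U = 16474 - 1*(-726) = 16474 + 726 = 17200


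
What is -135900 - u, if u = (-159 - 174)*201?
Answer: -68967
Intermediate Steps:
u = -66933 (u = -333*201 = -66933)
-135900 - u = -135900 - 1*(-66933) = -135900 + 66933 = -68967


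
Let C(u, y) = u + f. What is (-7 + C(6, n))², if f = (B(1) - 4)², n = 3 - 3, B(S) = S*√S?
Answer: 64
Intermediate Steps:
B(S) = S^(3/2)
n = 0
f = 9 (f = (1^(3/2) - 4)² = (1 - 4)² = (-3)² = 9)
C(u, y) = 9 + u (C(u, y) = u + 9 = 9 + u)
(-7 + C(6, n))² = (-7 + (9 + 6))² = (-7 + 15)² = 8² = 64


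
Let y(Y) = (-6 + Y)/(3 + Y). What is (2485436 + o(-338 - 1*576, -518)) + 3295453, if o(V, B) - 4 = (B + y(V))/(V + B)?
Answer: 3770737997957/652276 ≈ 5.7809e+6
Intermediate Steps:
y(Y) = (-6 + Y)/(3 + Y)
o(V, B) = 4 + (B + (-6 + V)/(3 + V))/(B + V) (o(V, B) = 4 + (B + (-6 + V)/(3 + V))/(V + B) = 4 + (B + (-6 + V)/(3 + V))/(B + V))
(2485436 + o(-338 - 1*576, -518)) + 3295453 = (2485436 + (-6 + (-338 - 1*576) + (3 + (-338 - 1*576))*(4*(-338 - 1*576) + 5*(-518)))/((3 + (-338 - 1*576))*(-518 + (-338 - 1*576)))) + 3295453 = (2485436 + (-6 + (-338 - 576) + (3 + (-338 - 576))*(4*(-338 - 576) - 2590))/((3 + (-338 - 576))*(-518 + (-338 - 576)))) + 3295453 = (2485436 + (-6 - 914 + (3 - 914)*(4*(-914) - 2590))/((3 - 914)*(-518 - 914))) + 3295453 = (2485436 + (-6 - 914 - 911*(-3656 - 2590))/(-911*(-1432))) + 3295453 = (2485436 - 1/911*(-1/1432)*(-6 - 914 - 911*(-6246))) + 3295453 = (2485436 - 1/911*(-1/1432)*(-6 - 914 + 5690106)) + 3295453 = (2485436 - 1/911*(-1/1432)*5689186) + 3295453 = (2485436 + 2844593/652276) + 3295453 = 1621193096929/652276 + 3295453 = 3770737997957/652276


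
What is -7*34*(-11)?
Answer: 2618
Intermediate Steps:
-7*34*(-11) = -238*(-11) = 2618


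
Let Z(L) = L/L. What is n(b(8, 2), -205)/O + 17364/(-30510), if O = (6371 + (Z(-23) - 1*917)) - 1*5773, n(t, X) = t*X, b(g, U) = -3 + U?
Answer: -654239/539010 ≈ -1.2138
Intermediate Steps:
Z(L) = 1
n(t, X) = X*t
O = -318 (O = (6371 + (1 - 1*917)) - 1*5773 = (6371 + (1 - 917)) - 5773 = (6371 - 916) - 5773 = 5455 - 5773 = -318)
n(b(8, 2), -205)/O + 17364/(-30510) = -205*(-3 + 2)/(-318) + 17364/(-30510) = -205*(-1)*(-1/318) + 17364*(-1/30510) = 205*(-1/318) - 2894/5085 = -205/318 - 2894/5085 = -654239/539010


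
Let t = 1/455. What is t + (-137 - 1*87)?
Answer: -101919/455 ≈ -224.00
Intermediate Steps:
t = 1/455 ≈ 0.0021978
t + (-137 - 1*87) = 1/455 + (-137 - 1*87) = 1/455 + (-137 - 87) = 1/455 - 224 = -101919/455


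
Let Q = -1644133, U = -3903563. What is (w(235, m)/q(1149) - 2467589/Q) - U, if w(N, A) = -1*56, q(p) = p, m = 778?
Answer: 7374258024203284/1889108817 ≈ 3.9036e+6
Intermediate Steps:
w(N, A) = -56
(w(235, m)/q(1149) - 2467589/Q) - U = (-56/1149 - 2467589/(-1644133)) - 1*(-3903563) = (-56*1/1149 - 2467589*(-1/1644133)) + 3903563 = (-56/1149 + 2467589/1644133) + 3903563 = 2743188313/1889108817 + 3903563 = 7374258024203284/1889108817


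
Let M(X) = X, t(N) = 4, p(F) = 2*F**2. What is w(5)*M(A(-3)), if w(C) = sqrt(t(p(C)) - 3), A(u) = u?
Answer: -3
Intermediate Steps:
w(C) = 1 (w(C) = sqrt(4 - 3) = sqrt(1) = 1)
w(5)*M(A(-3)) = 1*(-3) = -3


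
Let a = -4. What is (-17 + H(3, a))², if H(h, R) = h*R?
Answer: 841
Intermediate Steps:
H(h, R) = R*h
(-17 + H(3, a))² = (-17 - 4*3)² = (-17 - 12)² = (-29)² = 841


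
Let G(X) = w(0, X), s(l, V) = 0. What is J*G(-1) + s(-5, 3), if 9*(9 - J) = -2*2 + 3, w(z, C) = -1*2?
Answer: -164/9 ≈ -18.222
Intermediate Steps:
w(z, C) = -2
J = 82/9 (J = 9 - (-2*2 + 3)/9 = 9 - (-4 + 3)/9 = 9 - ⅑*(-1) = 9 + ⅑ = 82/9 ≈ 9.1111)
G(X) = -2
J*G(-1) + s(-5, 3) = (82/9)*(-2) + 0 = -164/9 + 0 = -164/9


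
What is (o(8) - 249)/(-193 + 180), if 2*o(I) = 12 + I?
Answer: 239/13 ≈ 18.385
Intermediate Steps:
o(I) = 6 + I/2 (o(I) = (12 + I)/2 = 6 + I/2)
(o(8) - 249)/(-193 + 180) = ((6 + (½)*8) - 249)/(-193 + 180) = ((6 + 4) - 249)/(-13) = (10 - 249)*(-1/13) = -239*(-1/13) = 239/13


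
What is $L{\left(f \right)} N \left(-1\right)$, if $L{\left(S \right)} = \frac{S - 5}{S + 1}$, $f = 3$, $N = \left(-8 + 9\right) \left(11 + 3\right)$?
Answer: $7$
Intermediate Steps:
$N = 14$ ($N = 1 \cdot 14 = 14$)
$L{\left(S \right)} = \frac{-5 + S}{1 + S}$
$L{\left(f \right)} N \left(-1\right) = \frac{-5 + 3}{1 + 3} \cdot 14 \left(-1\right) = \frac{1}{4} \left(-2\right) 14 \left(-1\right) = \left(- \frac{1}{2}\right) 14 \left(-1\right) = \left(-7\right) \left(-1\right) = 7$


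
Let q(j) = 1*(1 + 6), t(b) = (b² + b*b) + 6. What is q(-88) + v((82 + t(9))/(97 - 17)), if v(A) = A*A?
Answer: 1073/64 ≈ 16.766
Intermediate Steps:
t(b) = 6 + 2*b² (t(b) = (b² + b²) + 6 = 2*b² + 6 = 6 + 2*b²)
v(A) = A²
q(j) = 7 (q(j) = 1*7 = 7)
q(-88) + v((82 + t(9))/(97 - 17)) = 7 + ((82 + (6 + 2*9²))/(97 - 17))² = 7 + ((82 + (6 + 2*81))/80)² = 7 + ((82 + (6 + 162))*(1/80))² = 7 + ((82 + 168)*(1/80))² = 7 + (250*(1/80))² = 7 + (25/8)² = 7 + 625/64 = 1073/64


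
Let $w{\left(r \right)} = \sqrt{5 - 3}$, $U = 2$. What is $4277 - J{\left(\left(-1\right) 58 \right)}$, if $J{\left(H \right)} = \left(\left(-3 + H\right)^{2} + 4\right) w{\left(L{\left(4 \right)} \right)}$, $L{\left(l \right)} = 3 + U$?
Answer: $4277 - 3725 \sqrt{2} \approx -990.95$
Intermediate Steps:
$L{\left(l \right)} = 5$ ($L{\left(l \right)} = 3 + 2 = 5$)
$w{\left(r \right)} = \sqrt{2}$
$J{\left(H \right)} = \sqrt{2} \left(4 + \left(-3 + H\right)^{2}\right)$ ($J{\left(H \right)} = \left(\left(-3 + H\right)^{2} + 4\right) \sqrt{2} = \left(4 + \left(-3 + H\right)^{2}\right) \sqrt{2} = \sqrt{2} \left(4 + \left(-3 + H\right)^{2}\right)$)
$4277 - J{\left(\left(-1\right) 58 \right)} = 4277 - \sqrt{2} \left(4 + \left(-3 - 58\right)^{2}\right) = 4277 - \sqrt{2} \left(4 + \left(-61\right)^{2}\right) = 4277 - \sqrt{2} \left(4 + 3721\right) = 4277 - \sqrt{2} \cdot 3725 = 4277 - 3725 \sqrt{2}$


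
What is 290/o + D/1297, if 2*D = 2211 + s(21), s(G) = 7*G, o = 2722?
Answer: 1792684/1765217 ≈ 1.0156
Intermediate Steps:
D = 1179 (D = (2211 + 7*21)/2 = (2211 + 147)/2 = (½)*2358 = 1179)
290/o + D/1297 = 290/2722 + 1179/1297 = 290*(1/2722) + 1179*(1/1297) = 145/1361 + 1179/1297 = 1792684/1765217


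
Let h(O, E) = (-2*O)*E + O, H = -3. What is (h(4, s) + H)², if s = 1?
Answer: 49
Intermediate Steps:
h(O, E) = O - 2*E*O (h(O, E) = -2*E*O + O = O - 2*E*O)
(h(4, s) + H)² = (4*(1 - 2*1) - 3)² = (4*(1 - 2) - 3)² = (4*(-1) - 3)² = (-4 - 3)² = (-7)² = 49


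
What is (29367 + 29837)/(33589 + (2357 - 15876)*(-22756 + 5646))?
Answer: 59204/231343679 ≈ 0.00025591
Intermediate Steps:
(29367 + 29837)/(33589 + (2357 - 15876)*(-22756 + 5646)) = 59204/(33589 - 13519*(-17110)) = 59204/(33589 + 231310090) = 59204/231343679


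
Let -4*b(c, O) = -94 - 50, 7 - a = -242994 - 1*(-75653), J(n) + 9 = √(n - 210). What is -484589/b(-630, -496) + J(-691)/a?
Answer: -10136875037/753066 + I*√901/167348 ≈ -13461.0 + 0.00017937*I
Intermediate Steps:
J(n) = -9 + √(-210 + n) (J(n) = -9 + √(n - 210) = -9 + √(-210 + n))
a = 167348 (a = 7 - (-242994 - 1*(-75653)) = 7 - (-242994 + 75653) = 7 - 1*(-167341) = 7 + 167341 = 167348)
b(c, O) = 36 (b(c, O) = -(-94 - 50)/4 = -¼*(-144) = 36)
-484589/b(-630, -496) + J(-691)/a = -484589/36 + (-9 + √(-210 - 691))/167348 = -484589*1/36 + (-9 + √(-901))*(1/167348) = -484589/36 + (-9 + I*√901)*(1/167348) = -484589/36 + (-9/167348 + I*√901/167348) = -10136875037/753066 + I*√901/167348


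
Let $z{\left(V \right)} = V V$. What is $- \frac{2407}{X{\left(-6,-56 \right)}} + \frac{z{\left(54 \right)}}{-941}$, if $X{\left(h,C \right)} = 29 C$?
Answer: $- \frac{85193}{52696} \approx -1.6167$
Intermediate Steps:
$z{\left(V \right)} = V^{2}$
$- \frac{2407}{X{\left(-6,-56 \right)}} + \frac{z{\left(54 \right)}}{-941} = - \frac{2407}{29 \left(-56\right)} + \frac{54^{2}}{-941} = - \frac{2407}{-1624} + 2916 \left(- \frac{1}{941}\right) = \left(-2407\right) \left(- \frac{1}{1624}\right) - \frac{2916}{941} = \frac{83}{56} - \frac{2916}{941} = - \frac{85193}{52696}$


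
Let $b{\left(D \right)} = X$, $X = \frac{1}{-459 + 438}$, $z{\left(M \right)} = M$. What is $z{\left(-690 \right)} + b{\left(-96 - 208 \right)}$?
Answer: $- \frac{14491}{21} \approx -690.05$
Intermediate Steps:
$X = - \frac{1}{21}$ ($X = \frac{1}{-21} = - \frac{1}{21} \approx -0.047619$)
$b{\left(D \right)} = - \frac{1}{21}$
$z{\left(-690 \right)} + b{\left(-96 - 208 \right)} = -690 - \frac{1}{21} = - \frac{14491}{21}$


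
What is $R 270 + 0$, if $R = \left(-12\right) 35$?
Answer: $-113400$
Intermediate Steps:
$R = -420$
$R 270 + 0 = \left(-420\right) 270 + 0 = -113400 + 0 = -113400$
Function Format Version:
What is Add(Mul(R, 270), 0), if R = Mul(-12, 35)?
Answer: -113400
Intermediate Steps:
R = -420
Add(Mul(R, 270), 0) = Add(Mul(-420, 270), 0) = Add(-113400, 0) = -113400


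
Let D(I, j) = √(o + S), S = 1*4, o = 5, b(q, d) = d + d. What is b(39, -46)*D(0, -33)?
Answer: -276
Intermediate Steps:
b(q, d) = 2*d
S = 4
D(I, j) = 3 (D(I, j) = √(5 + 4) = √9 = 3)
b(39, -46)*D(0, -33) = (2*(-46))*3 = -92*3 = -276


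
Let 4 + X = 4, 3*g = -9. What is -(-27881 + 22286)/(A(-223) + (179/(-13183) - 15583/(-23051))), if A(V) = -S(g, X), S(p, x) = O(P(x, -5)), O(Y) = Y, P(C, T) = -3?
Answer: 566738686045/370982853 ≈ 1527.7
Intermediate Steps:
g = -3 (g = (⅓)*(-9) = -3)
X = 0 (X = -4 + 4 = 0)
S(p, x) = -3
A(V) = 3 (A(V) = -1*(-3) = 3)
-(-27881 + 22286)/(A(-223) + (179/(-13183) - 15583/(-23051))) = -(-27881 + 22286)/(3 + (179/(-13183) - 15583/(-23051))) = -(-5595)/(3 + (179*(-1/13183) - 15583*(-1/23051))) = -(-5595)/(3 + (-179/13183 + 15583/23051)) = -(-5595)/(3 + 201304560/303881333) = -(-5595)/1112948559/303881333 = -(-5595)*303881333/1112948559 = -1*(-566738686045/370982853) = 566738686045/370982853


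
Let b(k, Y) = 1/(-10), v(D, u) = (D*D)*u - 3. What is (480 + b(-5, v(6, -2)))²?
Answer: 23030401/100 ≈ 2.3030e+5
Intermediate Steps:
v(D, u) = -3 + u*D² (v(D, u) = D²*u - 3 = u*D² - 3 = -3 + u*D²)
b(k, Y) = -⅒
(480 + b(-5, v(6, -2)))² = (480 - ⅒)² = (4799/10)² = 23030401/100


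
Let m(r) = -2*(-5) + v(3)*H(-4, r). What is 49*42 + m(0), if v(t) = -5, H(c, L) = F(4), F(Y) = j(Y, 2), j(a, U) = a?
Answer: 2048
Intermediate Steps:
F(Y) = Y
H(c, L) = 4
m(r) = -10 (m(r) = -2*(-5) - 5*4 = 10 - 20 = -10)
49*42 + m(0) = 49*42 - 10 = 2058 - 10 = 2048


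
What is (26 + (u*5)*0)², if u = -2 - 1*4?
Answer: 676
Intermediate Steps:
u = -6 (u = -2 - 4 = -6)
(26 + (u*5)*0)² = (26 - 6*5*0)² = (26 - 30*0)² = (26 + 0)² = 26² = 676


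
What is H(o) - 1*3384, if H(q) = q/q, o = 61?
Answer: -3383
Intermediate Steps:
H(q) = 1
H(o) - 1*3384 = 1 - 1*3384 = 1 - 3384 = -3383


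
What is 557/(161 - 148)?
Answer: 557/13 ≈ 42.846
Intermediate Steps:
557/(161 - 148) = 557/13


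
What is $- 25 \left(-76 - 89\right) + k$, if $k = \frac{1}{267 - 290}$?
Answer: $\frac{94874}{23} \approx 4125.0$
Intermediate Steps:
$k = - \frac{1}{23}$ ($k = \frac{1}{-23} = - \frac{1}{23} \approx -0.043478$)
$- 25 \left(-76 - 89\right) + k = - 25 \left(-76 - 89\right) - \frac{1}{23} = \left(-25\right) \left(-165\right) - \frac{1}{23} = 4125 - \frac{1}{23} = \frac{94874}{23}$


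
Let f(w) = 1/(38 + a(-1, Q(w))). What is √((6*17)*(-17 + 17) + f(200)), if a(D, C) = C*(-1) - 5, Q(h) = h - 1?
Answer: I*√166/166 ≈ 0.077615*I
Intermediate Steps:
Q(h) = -1 + h
a(D, C) = -5 - C (a(D, C) = -C - 5 = -5 - C)
f(w) = 1/(34 - w) (f(w) = 1/(38 + (-5 - (-1 + w))) = 1/(38 + (-5 + (1 - w))) = 1/(38 + (-4 - w)) = 1/(34 - w))
√((6*17)*(-17 + 17) + f(200)) = √((6*17)*(-17 + 17) - 1/(-34 + 200)) = √(102*0 - 1/166) = √(0 - 1*1/166) = √(0 - 1/166) = √(-1/166) = I*√166/166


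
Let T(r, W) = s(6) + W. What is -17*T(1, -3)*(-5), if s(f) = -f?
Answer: -765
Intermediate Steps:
T(r, W) = -6 + W (T(r, W) = -1*6 + W = -6 + W)
-17*T(1, -3)*(-5) = -17*(-6 - 3)*(-5) = -17*(-9)*(-5) = 153*(-5) = -765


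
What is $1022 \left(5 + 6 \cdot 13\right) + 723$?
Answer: $85549$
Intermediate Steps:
$1022 \left(5 + 6 \cdot 13\right) + 723 = 1022 \left(5 + 78\right) + 723 = 1022 \cdot 83 + 723 = 84826 + 723 = 85549$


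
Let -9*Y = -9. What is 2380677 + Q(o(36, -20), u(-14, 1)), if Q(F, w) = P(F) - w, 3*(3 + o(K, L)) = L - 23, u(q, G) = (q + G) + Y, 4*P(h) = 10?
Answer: 4761383/2 ≈ 2.3807e+6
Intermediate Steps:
Y = 1 (Y = -1/9*(-9) = 1)
P(h) = 5/2 (P(h) = (1/4)*10 = 5/2)
u(q, G) = 1 + G + q (u(q, G) = (q + G) + 1 = (G + q) + 1 = 1 + G + q)
o(K, L) = -32/3 + L/3 (o(K, L) = -3 + (L - 23)/3 = -3 + (-23 + L)/3 = -3 + (-23/3 + L/3) = -32/3 + L/3)
Q(F, w) = 5/2 - w
2380677 + Q(o(36, -20), u(-14, 1)) = 2380677 + (5/2 - (1 + 1 - 14)) = 2380677 + (5/2 - 1*(-12)) = 2380677 + (5/2 + 12) = 2380677 + 29/2 = 4761383/2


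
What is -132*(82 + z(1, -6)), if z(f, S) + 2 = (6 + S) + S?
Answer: -9768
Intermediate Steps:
z(f, S) = 4 + 2*S (z(f, S) = -2 + ((6 + S) + S) = -2 + (6 + 2*S) = 4 + 2*S)
-132*(82 + z(1, -6)) = -132*(82 + (4 + 2*(-6))) = -132*(82 + (4 - 12)) = -132*(82 - 8) = -132*74 = -9768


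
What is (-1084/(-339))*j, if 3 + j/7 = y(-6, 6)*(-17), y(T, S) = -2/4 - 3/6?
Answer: 106232/339 ≈ 313.37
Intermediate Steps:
y(T, S) = -1 (y(T, S) = -2*¼ - 3*⅙ = -½ - ½ = -1)
j = 98 (j = -21 + 7*(-1*(-17)) = -21 + 7*17 = -21 + 119 = 98)
(-1084/(-339))*j = -1084/(-339)*98 = -1084*(-1/339)*98 = (1084/339)*98 = 106232/339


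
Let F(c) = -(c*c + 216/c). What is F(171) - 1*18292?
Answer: -903151/19 ≈ -47534.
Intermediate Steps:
F(c) = -c**2 - 216/c (F(c) = -(c**2 + 216/c) = -c**2 - 216/c)
F(171) - 1*18292 = (-216 - 1*171**3)/171 - 1*18292 = (-216 - 1*5000211)/171 - 18292 = (-216 - 5000211)/171 - 18292 = (1/171)*(-5000427) - 18292 = -555603/19 - 18292 = -903151/19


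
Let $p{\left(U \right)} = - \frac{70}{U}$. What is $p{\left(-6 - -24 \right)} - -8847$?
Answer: $\frac{79588}{9} \approx 8843.1$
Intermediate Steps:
$p{\left(-6 - -24 \right)} - -8847 = - \frac{70}{-6 - -24} - -8847 = - \frac{70}{-6 + 24} + 8847 = - \frac{70}{18} + 8847 = \left(-70\right) \frac{1}{18} + 8847 = - \frac{35}{9} + 8847 = \frac{79588}{9}$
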